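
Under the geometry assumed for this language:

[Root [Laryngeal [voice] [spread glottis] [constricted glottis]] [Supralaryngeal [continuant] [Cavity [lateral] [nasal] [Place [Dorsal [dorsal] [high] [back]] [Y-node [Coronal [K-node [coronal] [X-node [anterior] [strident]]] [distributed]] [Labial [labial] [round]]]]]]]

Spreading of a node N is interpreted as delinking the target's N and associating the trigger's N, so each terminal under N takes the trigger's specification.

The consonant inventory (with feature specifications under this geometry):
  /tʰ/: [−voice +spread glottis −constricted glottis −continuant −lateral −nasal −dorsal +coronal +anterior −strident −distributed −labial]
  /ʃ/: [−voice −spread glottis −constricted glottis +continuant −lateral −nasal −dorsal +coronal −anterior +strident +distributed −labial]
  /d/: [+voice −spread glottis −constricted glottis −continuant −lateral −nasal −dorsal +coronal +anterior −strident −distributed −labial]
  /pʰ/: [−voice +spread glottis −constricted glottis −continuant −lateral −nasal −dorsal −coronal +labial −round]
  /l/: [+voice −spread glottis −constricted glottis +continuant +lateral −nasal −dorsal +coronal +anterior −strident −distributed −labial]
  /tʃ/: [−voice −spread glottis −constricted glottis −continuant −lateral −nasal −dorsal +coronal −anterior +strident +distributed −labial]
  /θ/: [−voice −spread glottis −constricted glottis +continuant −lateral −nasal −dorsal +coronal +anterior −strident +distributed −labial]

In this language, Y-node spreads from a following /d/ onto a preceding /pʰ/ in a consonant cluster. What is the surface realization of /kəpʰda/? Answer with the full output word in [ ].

Terminals under Y-node in this geometry: [coronal], [anterior], [strident], [distributed], [labial], [round].
After delinking /pʰ/'s Y-node and linking /d/'s, the affected terminals become [+coronal], [+anterior], [−strident], [−distributed], [−labial]; [voice], [spread glottis], [constricted glottis], … (outside Y-node) are retained from /pʰ/.
Among the inventory, only /tʰ/ has exactly this specification, giving the surface form [kətʰda].

[kətʰda]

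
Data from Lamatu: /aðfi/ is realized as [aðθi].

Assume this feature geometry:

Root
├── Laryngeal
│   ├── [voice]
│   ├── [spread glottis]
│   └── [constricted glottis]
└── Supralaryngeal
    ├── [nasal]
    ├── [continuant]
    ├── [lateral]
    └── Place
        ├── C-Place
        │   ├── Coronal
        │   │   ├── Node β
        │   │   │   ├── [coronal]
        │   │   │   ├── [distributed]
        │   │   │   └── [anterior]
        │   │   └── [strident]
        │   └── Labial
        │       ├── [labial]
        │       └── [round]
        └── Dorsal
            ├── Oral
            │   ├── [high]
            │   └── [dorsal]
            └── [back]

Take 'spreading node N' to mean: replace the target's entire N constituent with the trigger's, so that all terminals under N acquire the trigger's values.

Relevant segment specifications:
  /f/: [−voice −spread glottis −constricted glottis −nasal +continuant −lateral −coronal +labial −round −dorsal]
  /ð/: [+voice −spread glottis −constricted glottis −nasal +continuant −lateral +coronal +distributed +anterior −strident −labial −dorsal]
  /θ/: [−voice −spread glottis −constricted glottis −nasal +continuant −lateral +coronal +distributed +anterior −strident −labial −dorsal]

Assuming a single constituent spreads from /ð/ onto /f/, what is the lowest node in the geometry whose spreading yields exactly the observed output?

Feature comparison: [labial], [round], [coronal], [anterior], [distributed], [strident] differ between /f/ and [θ]; the remaining terminals match.
These terminals are all dominated by C-Place, and no proper subconstituent of C-Place covers them all; C-Place is their lowest common ancestor.
Delinking /f/'s C-Place and associating /ð/'s C-Place gives precisely the feature bundle of [θ].
[voice] stays as in /f/ although /ð/ differs there, so no node dominating it spread; among the remaining candidates C-Place is the lowest that derives the output.

C-Place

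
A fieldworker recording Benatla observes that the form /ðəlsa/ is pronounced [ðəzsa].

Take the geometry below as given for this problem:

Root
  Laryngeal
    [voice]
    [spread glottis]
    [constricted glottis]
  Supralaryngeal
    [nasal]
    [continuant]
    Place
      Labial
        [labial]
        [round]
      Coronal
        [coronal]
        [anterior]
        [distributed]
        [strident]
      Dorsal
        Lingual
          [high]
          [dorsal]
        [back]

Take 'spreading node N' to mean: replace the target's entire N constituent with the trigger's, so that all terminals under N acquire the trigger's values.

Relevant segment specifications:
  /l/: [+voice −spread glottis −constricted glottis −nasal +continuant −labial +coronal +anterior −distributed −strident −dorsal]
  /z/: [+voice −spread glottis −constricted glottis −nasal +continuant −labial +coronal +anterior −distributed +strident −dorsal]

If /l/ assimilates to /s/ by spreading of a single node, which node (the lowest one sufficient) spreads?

[strident]

/l/ and [z] differ in [strident]; every other specified feature is identical.
Only a single terminal changes, and /s/ supplies the new value, so [strident] itself is the minimal spreading constituent.
[voice], a feature on which the two segments disagree outside [strident], is unchanged — nothing dominating it spread, and [strident] is the minimal sufficient constituent.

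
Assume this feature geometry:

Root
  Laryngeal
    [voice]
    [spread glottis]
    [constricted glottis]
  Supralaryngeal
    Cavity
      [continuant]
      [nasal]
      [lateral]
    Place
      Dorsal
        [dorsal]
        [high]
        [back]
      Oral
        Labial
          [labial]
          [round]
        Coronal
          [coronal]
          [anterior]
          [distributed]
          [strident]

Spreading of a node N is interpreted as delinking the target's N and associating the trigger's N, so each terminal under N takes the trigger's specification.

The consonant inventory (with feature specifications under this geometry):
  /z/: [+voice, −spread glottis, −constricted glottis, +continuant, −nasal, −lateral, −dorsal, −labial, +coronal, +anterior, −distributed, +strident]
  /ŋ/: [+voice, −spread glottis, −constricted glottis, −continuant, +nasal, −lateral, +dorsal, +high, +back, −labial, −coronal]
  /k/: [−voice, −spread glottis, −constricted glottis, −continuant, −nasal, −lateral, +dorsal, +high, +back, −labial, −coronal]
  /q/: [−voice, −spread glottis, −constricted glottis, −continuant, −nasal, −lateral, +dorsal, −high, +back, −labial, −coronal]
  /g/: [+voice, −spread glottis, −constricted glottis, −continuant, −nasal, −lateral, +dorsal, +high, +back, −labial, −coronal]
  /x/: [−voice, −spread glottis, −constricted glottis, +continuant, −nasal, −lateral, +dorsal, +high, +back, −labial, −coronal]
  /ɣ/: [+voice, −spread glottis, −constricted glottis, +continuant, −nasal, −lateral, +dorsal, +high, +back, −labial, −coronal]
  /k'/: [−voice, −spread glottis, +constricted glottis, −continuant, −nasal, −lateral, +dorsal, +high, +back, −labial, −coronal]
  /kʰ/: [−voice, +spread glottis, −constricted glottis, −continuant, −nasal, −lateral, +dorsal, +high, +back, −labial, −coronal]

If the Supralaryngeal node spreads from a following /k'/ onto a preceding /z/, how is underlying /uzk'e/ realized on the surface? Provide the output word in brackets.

[ugk'e]

Supralaryngeal immediately or transitively dominates [continuant], [nasal], [lateral], [dorsal], [high], [back], [labial], [round], [coronal], [anterior], [distributed], [strident].
After delinking /z/'s Supralaryngeal and linking /k'/'s, the affected terminals become [−continuant], [−nasal], [−lateral], [+dorsal], [+high], [+back], [−labial], [−coronal]; [voice], [spread glottis], [constricted glottis] (outside Supralaryngeal) are retained from /z/.
This feature bundle is that of [g], so /uzk'e/ surfaces as [ugk'e].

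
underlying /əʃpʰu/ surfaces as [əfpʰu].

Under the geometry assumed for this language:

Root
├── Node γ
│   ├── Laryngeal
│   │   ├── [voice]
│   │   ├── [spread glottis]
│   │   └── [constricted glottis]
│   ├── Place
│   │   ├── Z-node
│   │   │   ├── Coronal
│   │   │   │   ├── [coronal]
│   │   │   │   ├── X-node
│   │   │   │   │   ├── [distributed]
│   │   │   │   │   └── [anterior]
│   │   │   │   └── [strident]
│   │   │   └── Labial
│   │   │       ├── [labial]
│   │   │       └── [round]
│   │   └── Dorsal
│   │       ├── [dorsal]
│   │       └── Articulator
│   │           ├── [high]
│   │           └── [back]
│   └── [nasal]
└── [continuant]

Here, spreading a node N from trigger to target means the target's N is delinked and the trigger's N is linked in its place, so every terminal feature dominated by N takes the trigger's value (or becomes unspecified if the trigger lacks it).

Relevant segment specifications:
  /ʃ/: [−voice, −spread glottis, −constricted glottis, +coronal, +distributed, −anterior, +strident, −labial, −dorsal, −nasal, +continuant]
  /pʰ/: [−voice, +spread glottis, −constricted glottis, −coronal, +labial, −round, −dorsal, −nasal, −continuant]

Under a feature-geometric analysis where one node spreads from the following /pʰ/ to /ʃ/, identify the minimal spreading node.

Comparing /ʃ/ with its surface form [f], the features that change are [labial], [round], [coronal], [anterior], [distributed], [strident].
These terminals are all dominated by Z-node, and no proper subconstituent of Z-node covers them all; Z-node is their lowest common ancestor.
Spreading Z-node from /pʰ/ overwrites each of those terminals with /pʰ/'s values, yielding exactly [f].
[spread glottis], [continuant] stay as in /ʃ/ although /pʰ/ differs there, so no node dominating them spread; among the remaining candidates Z-node is the lowest that derives the output.

Z-node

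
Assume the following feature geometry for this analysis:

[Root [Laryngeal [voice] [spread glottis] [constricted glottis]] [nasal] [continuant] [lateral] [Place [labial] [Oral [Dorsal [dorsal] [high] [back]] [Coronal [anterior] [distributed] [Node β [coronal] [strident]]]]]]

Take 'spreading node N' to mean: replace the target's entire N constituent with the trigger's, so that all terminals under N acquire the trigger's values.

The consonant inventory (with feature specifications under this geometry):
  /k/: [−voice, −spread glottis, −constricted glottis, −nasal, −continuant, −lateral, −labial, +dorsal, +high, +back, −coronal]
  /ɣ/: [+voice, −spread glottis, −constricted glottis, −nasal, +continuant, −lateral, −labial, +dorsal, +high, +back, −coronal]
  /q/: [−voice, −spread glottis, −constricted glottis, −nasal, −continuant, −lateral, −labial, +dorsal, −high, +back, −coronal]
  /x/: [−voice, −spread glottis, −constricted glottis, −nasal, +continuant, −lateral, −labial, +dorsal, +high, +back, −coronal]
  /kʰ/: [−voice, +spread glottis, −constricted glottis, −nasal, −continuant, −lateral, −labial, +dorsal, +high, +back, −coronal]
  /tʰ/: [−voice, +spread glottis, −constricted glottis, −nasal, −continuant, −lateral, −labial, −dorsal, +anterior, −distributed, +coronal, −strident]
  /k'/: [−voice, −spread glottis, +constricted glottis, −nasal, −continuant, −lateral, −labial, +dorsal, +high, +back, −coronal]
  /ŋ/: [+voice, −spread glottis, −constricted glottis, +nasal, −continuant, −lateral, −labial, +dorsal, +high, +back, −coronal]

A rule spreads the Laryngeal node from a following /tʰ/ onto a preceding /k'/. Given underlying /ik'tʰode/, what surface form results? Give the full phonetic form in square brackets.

[ikʰtʰode]

Terminals under Laryngeal in this geometry: [voice], [spread glottis], [constricted glottis].
After delinking /k'/'s Laryngeal and linking /tʰ/'s, the affected terminals become [−voice], [+spread glottis], [−constricted glottis]; [nasal], [continuant], [lateral], … (outside Laryngeal) are retained from /k'/.
The resulting bundle matches /kʰ/ in the inventory; substituting it for /k'/ gives [ikʰtʰode].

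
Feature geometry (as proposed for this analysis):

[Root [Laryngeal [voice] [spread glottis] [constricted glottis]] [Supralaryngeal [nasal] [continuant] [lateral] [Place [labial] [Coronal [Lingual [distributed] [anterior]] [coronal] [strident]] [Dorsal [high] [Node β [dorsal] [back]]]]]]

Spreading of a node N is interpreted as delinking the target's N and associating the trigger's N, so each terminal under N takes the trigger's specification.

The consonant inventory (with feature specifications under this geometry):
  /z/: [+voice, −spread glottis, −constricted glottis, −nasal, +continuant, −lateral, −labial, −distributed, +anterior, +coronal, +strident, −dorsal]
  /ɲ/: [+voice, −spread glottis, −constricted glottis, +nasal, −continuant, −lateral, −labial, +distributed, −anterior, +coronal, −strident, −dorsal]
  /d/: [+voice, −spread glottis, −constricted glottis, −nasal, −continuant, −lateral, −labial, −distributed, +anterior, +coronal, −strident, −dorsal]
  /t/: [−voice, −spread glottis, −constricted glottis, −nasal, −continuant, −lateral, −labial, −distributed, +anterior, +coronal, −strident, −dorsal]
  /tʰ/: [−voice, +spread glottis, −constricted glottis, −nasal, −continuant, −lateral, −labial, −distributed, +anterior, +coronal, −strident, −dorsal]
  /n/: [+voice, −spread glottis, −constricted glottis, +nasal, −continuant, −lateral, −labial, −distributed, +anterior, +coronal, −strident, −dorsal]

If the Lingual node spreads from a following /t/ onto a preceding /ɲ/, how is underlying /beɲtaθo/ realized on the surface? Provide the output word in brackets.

Lingual immediately or transitively dominates [distributed], [anterior].
The target acquires /t/'s values for everything under Lingual — [−distributed], [+anterior] — while keeping its own [voice], [spread glottis], [constricted glottis], ….
Among the inventory, only /n/ has exactly this specification, giving the surface form [bentaθo].

[bentaθo]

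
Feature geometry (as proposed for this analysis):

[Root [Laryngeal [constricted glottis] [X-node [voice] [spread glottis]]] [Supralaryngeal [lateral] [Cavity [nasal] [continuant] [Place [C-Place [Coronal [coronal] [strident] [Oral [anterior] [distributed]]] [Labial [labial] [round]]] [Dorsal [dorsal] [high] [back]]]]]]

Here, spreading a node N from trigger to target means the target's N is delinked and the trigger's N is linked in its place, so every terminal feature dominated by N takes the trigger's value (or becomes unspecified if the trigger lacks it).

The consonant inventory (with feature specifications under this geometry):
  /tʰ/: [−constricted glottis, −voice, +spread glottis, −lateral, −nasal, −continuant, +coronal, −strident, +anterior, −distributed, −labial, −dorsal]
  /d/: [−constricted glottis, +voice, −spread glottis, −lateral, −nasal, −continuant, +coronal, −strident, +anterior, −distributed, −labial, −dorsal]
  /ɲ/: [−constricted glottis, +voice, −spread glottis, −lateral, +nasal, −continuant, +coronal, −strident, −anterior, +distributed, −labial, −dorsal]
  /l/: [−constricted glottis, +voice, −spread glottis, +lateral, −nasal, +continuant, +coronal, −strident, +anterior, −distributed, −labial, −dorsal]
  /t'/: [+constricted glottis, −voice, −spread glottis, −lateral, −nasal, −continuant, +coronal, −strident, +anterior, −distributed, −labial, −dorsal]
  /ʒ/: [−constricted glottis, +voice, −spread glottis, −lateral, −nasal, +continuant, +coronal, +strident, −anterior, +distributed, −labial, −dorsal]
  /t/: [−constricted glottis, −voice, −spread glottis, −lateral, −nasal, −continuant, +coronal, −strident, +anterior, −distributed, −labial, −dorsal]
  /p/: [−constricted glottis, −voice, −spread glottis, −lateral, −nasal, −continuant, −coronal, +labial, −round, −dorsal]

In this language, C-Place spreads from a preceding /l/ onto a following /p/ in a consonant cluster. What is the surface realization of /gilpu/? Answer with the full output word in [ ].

C-Place immediately or transitively dominates [coronal], [strident], [anterior], [distributed], [labial], [round].
Spreading C-Place from /l/ onto /p/ replaces those values with /l/'s: [+coronal], [−strident], [+anterior], [−distributed], [−labial]. Features outside C-Place ([constricted glottis], [voice], [spread glottis], …) stay as in /p/.
The resulting bundle matches /t/ in the inventory; substituting it for /p/ gives [giltu].

[giltu]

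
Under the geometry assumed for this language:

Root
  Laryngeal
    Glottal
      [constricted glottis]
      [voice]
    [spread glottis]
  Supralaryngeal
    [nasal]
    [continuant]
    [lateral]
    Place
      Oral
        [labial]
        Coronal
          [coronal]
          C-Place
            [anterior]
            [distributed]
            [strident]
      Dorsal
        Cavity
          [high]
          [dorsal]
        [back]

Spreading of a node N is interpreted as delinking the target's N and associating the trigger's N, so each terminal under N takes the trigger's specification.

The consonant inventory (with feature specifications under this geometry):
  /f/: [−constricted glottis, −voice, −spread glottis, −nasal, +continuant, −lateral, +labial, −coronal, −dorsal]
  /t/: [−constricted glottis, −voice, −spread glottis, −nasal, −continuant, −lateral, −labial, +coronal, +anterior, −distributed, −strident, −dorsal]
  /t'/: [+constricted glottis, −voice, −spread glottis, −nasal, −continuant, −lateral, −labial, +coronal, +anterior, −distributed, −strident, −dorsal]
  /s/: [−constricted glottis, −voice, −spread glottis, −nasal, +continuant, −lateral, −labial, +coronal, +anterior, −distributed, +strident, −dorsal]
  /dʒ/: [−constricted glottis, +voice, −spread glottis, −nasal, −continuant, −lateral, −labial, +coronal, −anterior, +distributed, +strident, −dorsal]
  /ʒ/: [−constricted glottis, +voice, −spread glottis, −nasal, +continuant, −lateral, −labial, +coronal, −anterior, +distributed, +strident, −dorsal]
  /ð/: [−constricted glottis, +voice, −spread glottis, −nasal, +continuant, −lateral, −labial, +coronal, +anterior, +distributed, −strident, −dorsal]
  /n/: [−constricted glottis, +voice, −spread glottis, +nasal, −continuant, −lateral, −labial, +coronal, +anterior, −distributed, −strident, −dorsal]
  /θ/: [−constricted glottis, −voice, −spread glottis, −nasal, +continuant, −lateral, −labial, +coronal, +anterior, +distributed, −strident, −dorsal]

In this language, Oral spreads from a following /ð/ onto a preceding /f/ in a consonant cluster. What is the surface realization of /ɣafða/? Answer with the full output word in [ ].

[ɣaθða]

Terminals under Oral in this geometry: [labial], [coronal], [anterior], [distributed], [strident].
After delinking /f/'s Oral and linking /ð/'s, the affected terminals become [−labial], [+coronal], [+anterior], [+distributed], [−strident]; [constricted glottis], [voice], [spread glottis], … (outside Oral) are retained from /f/.
The resulting bundle matches /θ/ in the inventory; substituting it for /f/ gives [ɣaθða].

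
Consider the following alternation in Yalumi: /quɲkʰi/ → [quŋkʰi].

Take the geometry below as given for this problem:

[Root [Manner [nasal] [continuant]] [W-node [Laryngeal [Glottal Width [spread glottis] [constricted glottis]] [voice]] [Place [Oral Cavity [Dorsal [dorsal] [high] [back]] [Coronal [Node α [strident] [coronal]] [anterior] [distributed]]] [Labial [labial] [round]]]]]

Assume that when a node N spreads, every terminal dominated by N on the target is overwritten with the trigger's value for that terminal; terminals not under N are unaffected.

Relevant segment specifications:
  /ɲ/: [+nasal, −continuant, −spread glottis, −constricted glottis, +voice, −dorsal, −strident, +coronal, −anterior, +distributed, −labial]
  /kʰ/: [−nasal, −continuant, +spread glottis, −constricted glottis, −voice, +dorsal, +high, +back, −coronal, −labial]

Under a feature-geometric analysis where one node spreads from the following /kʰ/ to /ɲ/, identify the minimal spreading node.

Oral Cavity

The alternation /ɲ/ → [ŋ] changes [coronal], [anterior], [distributed], [strident], [dorsal], [high], [back] and nothing else.
The smallest constituent containing every changed terminal is Oral Cavity — each of its daughters lacks at least one of the affected features.
If Oral Cavity spreads, every terminal under it takes /kʰ/'s value, producing [ŋ] as observed.
Features on which the two segments disagree outside Oral Cavity, such as [nasal], [spread glottis], are unchanged — nothing dominating them spread, and Oral Cavity is the minimal sufficient constituent.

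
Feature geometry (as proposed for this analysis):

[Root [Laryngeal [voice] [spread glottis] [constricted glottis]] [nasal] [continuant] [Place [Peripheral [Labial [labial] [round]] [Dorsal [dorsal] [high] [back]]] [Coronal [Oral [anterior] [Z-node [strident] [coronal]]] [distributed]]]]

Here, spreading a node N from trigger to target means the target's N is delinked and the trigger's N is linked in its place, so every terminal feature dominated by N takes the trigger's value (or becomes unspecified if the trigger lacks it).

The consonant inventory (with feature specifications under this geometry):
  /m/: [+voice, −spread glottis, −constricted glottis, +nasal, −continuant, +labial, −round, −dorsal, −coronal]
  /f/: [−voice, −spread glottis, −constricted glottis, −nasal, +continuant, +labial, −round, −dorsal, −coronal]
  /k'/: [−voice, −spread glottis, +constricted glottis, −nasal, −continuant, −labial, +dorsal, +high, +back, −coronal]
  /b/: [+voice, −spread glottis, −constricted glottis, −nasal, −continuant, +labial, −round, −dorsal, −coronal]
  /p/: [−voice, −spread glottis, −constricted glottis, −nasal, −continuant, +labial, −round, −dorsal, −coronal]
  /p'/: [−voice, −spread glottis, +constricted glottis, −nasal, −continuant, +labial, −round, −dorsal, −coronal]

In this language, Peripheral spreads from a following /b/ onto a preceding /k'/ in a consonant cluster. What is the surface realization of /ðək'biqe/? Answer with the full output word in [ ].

[ðəp'biqe]

Peripheral immediately or transitively dominates [labial], [round], [dorsal], [high], [back].
Spreading Peripheral from /b/ onto /k'/ replaces those values with /b/'s: [+labial], [−round], [−dorsal]. Features outside Peripheral ([voice], [spread glottis], [constricted glottis], …) stay as in /k'/.
The resulting bundle matches /p'/ in the inventory; substituting it for /k'/ gives [ðəp'biqe].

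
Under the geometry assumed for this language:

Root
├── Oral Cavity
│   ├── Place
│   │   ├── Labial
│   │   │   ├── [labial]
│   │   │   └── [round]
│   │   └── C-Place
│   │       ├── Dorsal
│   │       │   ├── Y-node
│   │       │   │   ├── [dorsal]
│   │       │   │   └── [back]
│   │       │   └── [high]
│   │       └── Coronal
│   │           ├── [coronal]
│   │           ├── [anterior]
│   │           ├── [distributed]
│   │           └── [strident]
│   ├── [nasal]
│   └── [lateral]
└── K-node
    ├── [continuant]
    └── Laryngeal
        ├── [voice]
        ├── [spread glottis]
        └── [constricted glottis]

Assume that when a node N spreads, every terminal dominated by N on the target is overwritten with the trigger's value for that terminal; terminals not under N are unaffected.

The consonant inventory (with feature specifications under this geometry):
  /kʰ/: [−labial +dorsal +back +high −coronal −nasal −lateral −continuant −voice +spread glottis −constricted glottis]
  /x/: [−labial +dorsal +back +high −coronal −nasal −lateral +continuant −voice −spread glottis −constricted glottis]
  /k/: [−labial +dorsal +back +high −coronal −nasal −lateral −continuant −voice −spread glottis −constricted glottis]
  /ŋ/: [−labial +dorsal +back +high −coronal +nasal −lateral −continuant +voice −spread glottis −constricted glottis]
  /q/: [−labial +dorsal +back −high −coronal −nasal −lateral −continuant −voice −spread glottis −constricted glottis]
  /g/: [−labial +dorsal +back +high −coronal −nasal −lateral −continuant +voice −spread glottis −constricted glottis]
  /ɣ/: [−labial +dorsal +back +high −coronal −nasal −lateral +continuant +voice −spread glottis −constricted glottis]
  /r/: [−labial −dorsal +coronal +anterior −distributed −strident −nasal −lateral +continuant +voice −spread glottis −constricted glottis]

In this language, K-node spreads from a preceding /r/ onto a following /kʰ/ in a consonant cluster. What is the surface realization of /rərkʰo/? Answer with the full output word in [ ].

[rərɣo]

The K-node node dominates the terminals [continuant], [voice], [spread glottis], [constricted glottis].
After delinking /kʰ/'s K-node and linking /r/'s, the affected terminals become [+continuant], [+voice], [−spread glottis], [−constricted glottis]; [labial], [dorsal], [back], … (outside K-node) are retained from /kʰ/.
The resulting bundle matches /ɣ/ in the inventory; substituting it for /kʰ/ gives [rərɣo].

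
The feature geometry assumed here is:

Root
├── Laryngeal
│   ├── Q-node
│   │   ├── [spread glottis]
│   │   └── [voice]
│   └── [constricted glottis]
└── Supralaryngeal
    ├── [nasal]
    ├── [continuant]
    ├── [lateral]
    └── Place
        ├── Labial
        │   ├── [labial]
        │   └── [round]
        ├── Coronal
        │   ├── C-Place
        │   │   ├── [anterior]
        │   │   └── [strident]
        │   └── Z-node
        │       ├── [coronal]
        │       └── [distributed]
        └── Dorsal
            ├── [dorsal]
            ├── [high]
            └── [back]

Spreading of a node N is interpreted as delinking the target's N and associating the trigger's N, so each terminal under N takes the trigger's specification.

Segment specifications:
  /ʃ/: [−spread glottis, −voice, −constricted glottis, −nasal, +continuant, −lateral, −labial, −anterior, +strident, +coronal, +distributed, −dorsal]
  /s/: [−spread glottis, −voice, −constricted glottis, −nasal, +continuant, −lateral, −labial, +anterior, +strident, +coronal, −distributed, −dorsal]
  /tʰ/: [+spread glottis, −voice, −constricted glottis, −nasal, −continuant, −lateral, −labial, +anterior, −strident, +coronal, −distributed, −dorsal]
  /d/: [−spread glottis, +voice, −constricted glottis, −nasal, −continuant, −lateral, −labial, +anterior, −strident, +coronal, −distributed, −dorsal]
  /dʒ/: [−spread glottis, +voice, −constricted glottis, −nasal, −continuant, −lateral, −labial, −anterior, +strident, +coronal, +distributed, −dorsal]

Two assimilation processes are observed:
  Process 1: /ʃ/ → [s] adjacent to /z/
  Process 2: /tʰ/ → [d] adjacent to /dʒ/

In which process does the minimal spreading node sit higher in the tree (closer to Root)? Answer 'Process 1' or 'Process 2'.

Process 2

In Process 1, [anterior], [distributed] change, so the minimal spreading node is Coronal at depth 3.
Process 2 alters [voice], [spread glottis]; the lowest common ancestor is Q-node (depth 2 from Root).
Q-node is closer to Root than Coronal, so Process 2 spreads the higher node.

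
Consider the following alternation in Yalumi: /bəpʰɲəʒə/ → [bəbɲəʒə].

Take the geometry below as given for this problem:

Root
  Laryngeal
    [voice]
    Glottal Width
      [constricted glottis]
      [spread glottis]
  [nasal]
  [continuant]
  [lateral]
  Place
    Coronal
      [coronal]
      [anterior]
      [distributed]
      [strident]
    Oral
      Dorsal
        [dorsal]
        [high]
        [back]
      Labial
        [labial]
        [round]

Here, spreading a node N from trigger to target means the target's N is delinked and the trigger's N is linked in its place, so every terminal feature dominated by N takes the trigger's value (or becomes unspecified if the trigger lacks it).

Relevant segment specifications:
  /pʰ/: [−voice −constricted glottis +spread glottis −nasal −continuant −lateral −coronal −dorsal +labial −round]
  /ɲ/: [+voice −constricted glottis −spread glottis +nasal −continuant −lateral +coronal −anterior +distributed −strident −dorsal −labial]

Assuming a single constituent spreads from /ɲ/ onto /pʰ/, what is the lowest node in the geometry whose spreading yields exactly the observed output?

Feature comparison: [voice], [spread glottis] differ between /pʰ/ and [b]; the remaining terminals match.
Tracing each changed feature up the tree, the paths first meet at Laryngeal; any lower node misses at least one of them.
Delinking /pʰ/'s Laryngeal and associating /ɲ/'s Laryngeal gives precisely the feature bundle of [b].
[nasal], [labial] — on which /ɲ/ differs from /pʰ/ — are unchanged, so Root cannot have spread; the constituent is no larger than Laryngeal.

Laryngeal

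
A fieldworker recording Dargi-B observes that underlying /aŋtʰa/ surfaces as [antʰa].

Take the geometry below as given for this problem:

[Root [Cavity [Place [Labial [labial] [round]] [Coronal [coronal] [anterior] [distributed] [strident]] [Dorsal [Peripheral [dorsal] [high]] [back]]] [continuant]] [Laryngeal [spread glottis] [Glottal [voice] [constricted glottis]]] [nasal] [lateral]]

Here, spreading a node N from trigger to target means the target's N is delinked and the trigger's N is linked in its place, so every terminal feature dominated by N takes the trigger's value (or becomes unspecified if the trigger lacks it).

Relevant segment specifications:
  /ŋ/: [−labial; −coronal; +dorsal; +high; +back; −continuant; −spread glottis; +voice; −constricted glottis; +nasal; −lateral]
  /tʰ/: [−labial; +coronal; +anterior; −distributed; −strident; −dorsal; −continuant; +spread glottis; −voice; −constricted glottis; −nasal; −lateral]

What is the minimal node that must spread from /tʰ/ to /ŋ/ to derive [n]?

/ŋ/ and [n] differ in [coronal], [anterior], [distributed], [strident], [dorsal], [high], [back]; every other specified feature is identical.
The smallest constituent containing every changed terminal is Place — each of its daughters lacks at least one of the affected features.
If Place spreads, every terminal under it takes /tʰ/'s value, producing [n] as observed.
[nasal], [spread glottis] stay as in /ŋ/ although /tʰ/ differs there, so no node dominating them spread; among the remaining candidates Place is the lowest that derives the output.

Place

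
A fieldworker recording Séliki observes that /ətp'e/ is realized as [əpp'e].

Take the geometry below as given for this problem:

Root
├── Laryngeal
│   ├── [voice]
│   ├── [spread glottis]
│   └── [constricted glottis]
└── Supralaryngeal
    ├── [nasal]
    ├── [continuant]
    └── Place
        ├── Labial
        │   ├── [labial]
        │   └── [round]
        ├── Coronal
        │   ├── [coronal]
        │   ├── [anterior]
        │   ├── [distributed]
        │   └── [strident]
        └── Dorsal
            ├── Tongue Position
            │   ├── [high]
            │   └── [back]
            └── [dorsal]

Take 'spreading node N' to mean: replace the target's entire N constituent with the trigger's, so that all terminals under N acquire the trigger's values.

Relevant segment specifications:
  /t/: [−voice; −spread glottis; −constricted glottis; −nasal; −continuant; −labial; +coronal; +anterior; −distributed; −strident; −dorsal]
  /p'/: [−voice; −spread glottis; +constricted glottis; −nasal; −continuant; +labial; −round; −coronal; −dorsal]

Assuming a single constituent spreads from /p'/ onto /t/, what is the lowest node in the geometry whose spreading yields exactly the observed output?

Place

Feature comparison: [labial], [round], [coronal], [anterior], [distributed], [strident] differ between /t/ and [p]; the remaining terminals match.
The smallest constituent containing every changed terminal is Place — each of its daughters lacks at least one of the affected features.
Delinking /t/'s Place and associating /p'/'s Place gives precisely the feature bundle of [p].
[constricted glottis], a feature on which the two segments disagree outside Place, is unchanged — nothing dominating it spread, and Place is the minimal sufficient constituent.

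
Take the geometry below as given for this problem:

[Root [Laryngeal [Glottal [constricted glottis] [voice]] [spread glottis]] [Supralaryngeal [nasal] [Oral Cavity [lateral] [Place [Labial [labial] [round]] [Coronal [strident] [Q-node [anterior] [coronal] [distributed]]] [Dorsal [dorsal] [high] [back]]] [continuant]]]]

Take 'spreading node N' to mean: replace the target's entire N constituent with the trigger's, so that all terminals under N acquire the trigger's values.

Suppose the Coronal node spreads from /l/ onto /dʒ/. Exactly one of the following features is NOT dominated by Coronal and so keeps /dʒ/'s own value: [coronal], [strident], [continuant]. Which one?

The terminals dominated by Coronal are [strident], [anterior], [coronal], [distributed].
Spreading Coronal replaces [coronal], [strident] with the trigger's values, since each sits inside the Coronal constituent.
But [continuant] is a dependent of Oral Cavity, outside Coronal; it is therefore untouched by the spreading.

[continuant]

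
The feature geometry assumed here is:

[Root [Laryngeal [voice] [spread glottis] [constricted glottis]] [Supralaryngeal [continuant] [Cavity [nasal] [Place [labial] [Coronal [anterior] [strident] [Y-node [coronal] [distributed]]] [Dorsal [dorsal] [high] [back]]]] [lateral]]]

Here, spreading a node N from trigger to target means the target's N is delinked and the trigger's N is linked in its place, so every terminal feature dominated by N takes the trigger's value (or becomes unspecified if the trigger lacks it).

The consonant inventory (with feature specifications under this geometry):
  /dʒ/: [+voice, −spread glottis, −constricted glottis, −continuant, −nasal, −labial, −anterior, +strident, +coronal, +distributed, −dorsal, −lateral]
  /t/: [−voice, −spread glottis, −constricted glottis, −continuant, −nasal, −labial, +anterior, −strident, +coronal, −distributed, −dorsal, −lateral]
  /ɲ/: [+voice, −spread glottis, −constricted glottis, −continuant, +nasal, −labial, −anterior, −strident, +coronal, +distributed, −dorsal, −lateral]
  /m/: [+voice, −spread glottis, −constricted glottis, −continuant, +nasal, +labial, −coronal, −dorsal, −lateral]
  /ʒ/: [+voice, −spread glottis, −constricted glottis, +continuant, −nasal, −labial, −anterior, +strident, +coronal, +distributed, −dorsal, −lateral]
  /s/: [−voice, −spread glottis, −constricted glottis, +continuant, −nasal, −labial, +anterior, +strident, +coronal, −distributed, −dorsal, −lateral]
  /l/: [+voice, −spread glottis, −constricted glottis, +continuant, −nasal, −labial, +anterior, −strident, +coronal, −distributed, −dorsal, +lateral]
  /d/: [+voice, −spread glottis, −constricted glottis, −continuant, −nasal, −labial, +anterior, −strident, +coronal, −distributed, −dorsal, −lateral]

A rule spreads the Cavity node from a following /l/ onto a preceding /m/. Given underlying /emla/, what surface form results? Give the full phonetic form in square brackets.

Cavity immediately or transitively dominates [nasal], [labial], [anterior], [strident], [coronal], [distributed], [dorsal], [high], [back].
After delinking /m/'s Cavity and linking /l/'s, the affected terminals become [−nasal], [−labial], [+anterior], [−strident], [+coronal], [−distributed], [−dorsal]; [voice], [spread glottis], [constricted glottis], … (outside Cavity) are retained from /m/.
The resulting bundle matches /d/ in the inventory; substituting it for /m/ gives [edla].

[edla]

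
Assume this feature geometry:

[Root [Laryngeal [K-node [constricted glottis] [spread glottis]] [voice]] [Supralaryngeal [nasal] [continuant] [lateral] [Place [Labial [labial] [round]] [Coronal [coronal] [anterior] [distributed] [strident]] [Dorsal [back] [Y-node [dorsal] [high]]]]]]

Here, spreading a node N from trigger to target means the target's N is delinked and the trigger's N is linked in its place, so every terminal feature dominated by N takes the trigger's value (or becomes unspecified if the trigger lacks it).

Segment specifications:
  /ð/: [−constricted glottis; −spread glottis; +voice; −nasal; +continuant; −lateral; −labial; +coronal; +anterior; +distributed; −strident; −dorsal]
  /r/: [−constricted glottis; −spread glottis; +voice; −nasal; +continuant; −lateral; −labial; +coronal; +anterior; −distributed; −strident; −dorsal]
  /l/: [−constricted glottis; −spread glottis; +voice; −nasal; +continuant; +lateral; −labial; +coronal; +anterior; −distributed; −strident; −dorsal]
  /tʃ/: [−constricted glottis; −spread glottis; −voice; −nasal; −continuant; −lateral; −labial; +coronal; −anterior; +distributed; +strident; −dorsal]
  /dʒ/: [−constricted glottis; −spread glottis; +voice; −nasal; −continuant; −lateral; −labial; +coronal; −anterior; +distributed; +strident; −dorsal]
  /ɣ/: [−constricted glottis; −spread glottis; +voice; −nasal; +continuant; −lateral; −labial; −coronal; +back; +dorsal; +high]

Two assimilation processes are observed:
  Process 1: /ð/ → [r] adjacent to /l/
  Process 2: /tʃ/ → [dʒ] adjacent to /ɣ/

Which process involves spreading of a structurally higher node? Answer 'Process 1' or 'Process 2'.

Process 2

Process 1 alters [distributed]; the lowest dominating node is [distributed] (depth 4 from Root).
In Process 2, [voice] changes, so the minimal spreading node is [voice] at depth 2.
[voice] is closer to Root than [distributed], so Process 2 spreads the higher node.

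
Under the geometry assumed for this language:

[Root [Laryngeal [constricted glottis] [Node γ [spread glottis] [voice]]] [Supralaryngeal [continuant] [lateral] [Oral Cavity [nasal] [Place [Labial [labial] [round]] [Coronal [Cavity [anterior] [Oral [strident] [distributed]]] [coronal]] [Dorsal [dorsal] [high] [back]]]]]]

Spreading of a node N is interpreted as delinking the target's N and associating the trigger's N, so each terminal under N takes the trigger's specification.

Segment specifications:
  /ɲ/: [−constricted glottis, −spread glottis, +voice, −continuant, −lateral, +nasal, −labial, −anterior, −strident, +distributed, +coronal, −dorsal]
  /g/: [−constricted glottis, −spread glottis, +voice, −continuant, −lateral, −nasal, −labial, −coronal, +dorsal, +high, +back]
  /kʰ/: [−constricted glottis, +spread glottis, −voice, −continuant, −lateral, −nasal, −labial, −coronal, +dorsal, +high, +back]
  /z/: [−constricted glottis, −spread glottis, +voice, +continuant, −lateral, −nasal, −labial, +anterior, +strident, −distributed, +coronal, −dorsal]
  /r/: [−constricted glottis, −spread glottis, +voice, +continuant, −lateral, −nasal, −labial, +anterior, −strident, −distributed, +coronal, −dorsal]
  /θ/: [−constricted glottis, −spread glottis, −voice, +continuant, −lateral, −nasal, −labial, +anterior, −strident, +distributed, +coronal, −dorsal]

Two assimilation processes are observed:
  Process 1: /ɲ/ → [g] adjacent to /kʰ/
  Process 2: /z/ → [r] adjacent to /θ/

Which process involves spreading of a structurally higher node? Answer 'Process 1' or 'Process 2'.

Process 1

In Process 1, [nasal], [coronal], [anterior], [distributed], [strident], [dorsal], [high], [back] change, so the minimal spreading node is Oral Cavity at depth 2.
In Process 2, [strident] changes, so the minimal spreading node is [strident] at depth 7.
Oral Cavity (depth 2) sits above [strident] (depth 7), making Process 1 the one with the higher spreading node.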